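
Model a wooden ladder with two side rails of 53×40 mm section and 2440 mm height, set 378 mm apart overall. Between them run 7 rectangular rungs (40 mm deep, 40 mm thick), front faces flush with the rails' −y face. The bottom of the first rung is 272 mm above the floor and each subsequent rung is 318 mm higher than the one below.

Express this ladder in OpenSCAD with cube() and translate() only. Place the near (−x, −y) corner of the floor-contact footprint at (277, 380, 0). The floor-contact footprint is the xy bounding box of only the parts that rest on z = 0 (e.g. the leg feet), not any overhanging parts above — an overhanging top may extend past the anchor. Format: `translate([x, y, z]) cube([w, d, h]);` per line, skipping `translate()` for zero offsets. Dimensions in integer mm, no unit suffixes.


translate([277, 380, 0]) cube([53, 40, 2440]);
translate([602, 380, 0]) cube([53, 40, 2440]);
translate([330, 380, 272]) cube([272, 40, 40]);
translate([330, 380, 590]) cube([272, 40, 40]);
translate([330, 380, 908]) cube([272, 40, 40]);
translate([330, 380, 1226]) cube([272, 40, 40]);
translate([330, 380, 1544]) cube([272, 40, 40]);
translate([330, 380, 1862]) cube([272, 40, 40]);
translate([330, 380, 2180]) cube([272, 40, 40]);


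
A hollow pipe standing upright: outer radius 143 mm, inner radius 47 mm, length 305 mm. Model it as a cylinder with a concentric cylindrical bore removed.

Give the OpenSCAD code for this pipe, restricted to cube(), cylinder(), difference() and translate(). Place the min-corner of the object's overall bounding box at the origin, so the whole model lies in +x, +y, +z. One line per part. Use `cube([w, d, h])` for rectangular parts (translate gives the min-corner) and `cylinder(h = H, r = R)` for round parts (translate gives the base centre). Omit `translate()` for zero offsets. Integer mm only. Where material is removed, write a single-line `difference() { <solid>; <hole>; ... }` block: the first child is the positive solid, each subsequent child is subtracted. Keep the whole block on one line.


difference() { translate([143, 143, 0]) cylinder(h = 305, r = 143); translate([143, 143, 0]) cylinder(h = 305, r = 47); }


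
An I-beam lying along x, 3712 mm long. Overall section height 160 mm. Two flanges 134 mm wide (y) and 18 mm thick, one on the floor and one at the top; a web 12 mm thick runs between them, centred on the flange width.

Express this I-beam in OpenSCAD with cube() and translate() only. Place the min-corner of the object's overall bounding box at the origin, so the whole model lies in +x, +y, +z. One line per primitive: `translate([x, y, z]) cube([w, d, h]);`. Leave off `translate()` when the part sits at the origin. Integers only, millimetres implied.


cube([3712, 134, 18]);
translate([0, 61, 18]) cube([3712, 12, 124]);
translate([0, 0, 142]) cube([3712, 134, 18]);


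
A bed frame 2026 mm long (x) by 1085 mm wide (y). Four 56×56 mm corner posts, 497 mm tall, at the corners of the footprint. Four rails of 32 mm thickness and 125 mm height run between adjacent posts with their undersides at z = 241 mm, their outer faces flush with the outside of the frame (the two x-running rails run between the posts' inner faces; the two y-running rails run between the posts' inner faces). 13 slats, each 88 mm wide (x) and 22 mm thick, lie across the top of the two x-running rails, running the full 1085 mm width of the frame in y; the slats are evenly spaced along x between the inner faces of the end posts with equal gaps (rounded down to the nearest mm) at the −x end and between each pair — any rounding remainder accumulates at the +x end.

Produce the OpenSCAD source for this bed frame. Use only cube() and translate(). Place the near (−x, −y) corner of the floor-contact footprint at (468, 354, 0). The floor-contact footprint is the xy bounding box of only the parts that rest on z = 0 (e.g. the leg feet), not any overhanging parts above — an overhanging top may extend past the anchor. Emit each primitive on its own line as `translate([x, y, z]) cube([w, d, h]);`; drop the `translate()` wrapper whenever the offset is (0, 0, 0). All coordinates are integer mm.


// slat z = rail_z + rail_h = 241 + 125 = 366
// slat gap = ⌊(1914 − 13·88) / 14⌋ = 55
translate([468, 354, 0]) cube([56, 56, 497]);
translate([468, 1383, 0]) cube([56, 56, 497]);
translate([2438, 354, 0]) cube([56, 56, 497]);
translate([2438, 1383, 0]) cube([56, 56, 497]);
translate([524, 354, 241]) cube([1914, 32, 125]);
translate([524, 1407, 241]) cube([1914, 32, 125]);
translate([468, 410, 241]) cube([32, 973, 125]);
translate([2462, 410, 241]) cube([32, 973, 125]);
translate([579, 354, 366]) cube([88, 1085, 22]);
translate([722, 354, 366]) cube([88, 1085, 22]);
translate([865, 354, 366]) cube([88, 1085, 22]);
translate([1008, 354, 366]) cube([88, 1085, 22]);
translate([1151, 354, 366]) cube([88, 1085, 22]);
translate([1294, 354, 366]) cube([88, 1085, 22]);
translate([1437, 354, 366]) cube([88, 1085, 22]);
translate([1580, 354, 366]) cube([88, 1085, 22]);
translate([1723, 354, 366]) cube([88, 1085, 22]);
translate([1866, 354, 366]) cube([88, 1085, 22]);
translate([2009, 354, 366]) cube([88, 1085, 22]);
translate([2152, 354, 366]) cube([88, 1085, 22]);
translate([2295, 354, 366]) cube([88, 1085, 22]);


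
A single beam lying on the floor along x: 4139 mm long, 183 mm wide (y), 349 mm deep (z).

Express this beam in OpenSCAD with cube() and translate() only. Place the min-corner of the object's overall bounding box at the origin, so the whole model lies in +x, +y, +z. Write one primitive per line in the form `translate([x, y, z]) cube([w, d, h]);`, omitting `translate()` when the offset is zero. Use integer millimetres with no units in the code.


cube([4139, 183, 349]);


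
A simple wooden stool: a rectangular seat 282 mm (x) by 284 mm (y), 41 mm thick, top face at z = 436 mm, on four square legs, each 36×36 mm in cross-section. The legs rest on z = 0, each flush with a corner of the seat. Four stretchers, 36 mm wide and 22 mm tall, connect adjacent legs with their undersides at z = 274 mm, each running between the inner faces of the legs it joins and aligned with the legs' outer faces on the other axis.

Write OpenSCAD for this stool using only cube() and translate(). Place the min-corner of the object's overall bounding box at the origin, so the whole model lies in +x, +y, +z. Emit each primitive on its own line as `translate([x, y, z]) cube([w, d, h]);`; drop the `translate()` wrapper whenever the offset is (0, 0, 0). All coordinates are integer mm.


translate([0, 0, 395]) cube([282, 284, 41]);
cube([36, 36, 395]);
translate([246, 0, 0]) cube([36, 36, 395]);
translate([0, 248, 0]) cube([36, 36, 395]);
translate([246, 248, 0]) cube([36, 36, 395]);
translate([36, 0, 274]) cube([210, 36, 22]);
translate([36, 248, 274]) cube([210, 36, 22]);
translate([0, 36, 274]) cube([36, 212, 22]);
translate([246, 36, 274]) cube([36, 212, 22]);


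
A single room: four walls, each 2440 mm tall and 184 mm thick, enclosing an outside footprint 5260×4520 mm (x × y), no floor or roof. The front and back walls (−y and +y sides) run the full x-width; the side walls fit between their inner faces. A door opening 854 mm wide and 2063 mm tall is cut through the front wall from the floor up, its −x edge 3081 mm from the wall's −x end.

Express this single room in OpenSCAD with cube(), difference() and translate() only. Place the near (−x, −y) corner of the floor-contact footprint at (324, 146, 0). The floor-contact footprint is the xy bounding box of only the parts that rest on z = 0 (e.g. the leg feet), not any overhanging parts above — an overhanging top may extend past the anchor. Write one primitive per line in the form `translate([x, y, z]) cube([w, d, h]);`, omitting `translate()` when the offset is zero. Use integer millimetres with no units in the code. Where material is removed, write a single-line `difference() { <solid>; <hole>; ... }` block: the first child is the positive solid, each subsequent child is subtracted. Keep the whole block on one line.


difference() { translate([324, 146, 0]) cube([5260, 184, 2440]); translate([3405, 146, 0]) cube([854, 184, 2063]); }
translate([324, 4482, 0]) cube([5260, 184, 2440]);
translate([324, 330, 0]) cube([184, 4152, 2440]);
translate([5400, 330, 0]) cube([184, 4152, 2440]);


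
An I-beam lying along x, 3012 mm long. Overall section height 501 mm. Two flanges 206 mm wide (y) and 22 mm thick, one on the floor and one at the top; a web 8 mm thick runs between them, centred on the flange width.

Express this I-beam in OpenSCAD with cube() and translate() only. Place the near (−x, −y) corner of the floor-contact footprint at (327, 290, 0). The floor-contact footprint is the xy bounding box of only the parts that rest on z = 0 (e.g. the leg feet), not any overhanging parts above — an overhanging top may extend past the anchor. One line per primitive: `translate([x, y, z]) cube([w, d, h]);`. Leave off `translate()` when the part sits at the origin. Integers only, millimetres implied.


translate([327, 290, 0]) cube([3012, 206, 22]);
translate([327, 389, 22]) cube([3012, 8, 457]);
translate([327, 290, 479]) cube([3012, 206, 22]);


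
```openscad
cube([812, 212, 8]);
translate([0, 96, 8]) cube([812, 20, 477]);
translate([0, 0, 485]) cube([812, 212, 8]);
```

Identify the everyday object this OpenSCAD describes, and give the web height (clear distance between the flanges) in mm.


An I-beam. The web height is 477 mm.

Two wide flanges with a thin centred web — an I-beam. Overall 493 mm minus two 8 mm flanges gives a web of 493 − 2·8 = 477 mm.


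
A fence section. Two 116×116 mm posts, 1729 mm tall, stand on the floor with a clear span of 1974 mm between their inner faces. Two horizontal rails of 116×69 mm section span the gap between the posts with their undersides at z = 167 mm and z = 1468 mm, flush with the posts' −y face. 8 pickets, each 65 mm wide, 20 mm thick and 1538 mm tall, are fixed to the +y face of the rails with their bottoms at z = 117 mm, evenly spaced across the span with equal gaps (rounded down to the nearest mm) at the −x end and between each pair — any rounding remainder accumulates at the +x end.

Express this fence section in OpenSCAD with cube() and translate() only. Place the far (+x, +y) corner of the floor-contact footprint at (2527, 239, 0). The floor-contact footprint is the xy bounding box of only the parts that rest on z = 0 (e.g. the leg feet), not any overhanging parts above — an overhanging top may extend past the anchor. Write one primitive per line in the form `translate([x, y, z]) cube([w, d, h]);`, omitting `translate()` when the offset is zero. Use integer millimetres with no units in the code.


translate([321, 123, 0]) cube([116, 116, 1729]);
translate([2411, 123, 0]) cube([116, 116, 1729]);
translate([437, 123, 167]) cube([1974, 116, 69]);
translate([437, 123, 1468]) cube([1974, 116, 69]);
translate([598, 239, 117]) cube([65, 20, 1538]);
translate([824, 239, 117]) cube([65, 20, 1538]);
translate([1050, 239, 117]) cube([65, 20, 1538]);
translate([1276, 239, 117]) cube([65, 20, 1538]);
translate([1502, 239, 117]) cube([65, 20, 1538]);
translate([1728, 239, 117]) cube([65, 20, 1538]);
translate([1954, 239, 117]) cube([65, 20, 1538]);
translate([2180, 239, 117]) cube([65, 20, 1538]);


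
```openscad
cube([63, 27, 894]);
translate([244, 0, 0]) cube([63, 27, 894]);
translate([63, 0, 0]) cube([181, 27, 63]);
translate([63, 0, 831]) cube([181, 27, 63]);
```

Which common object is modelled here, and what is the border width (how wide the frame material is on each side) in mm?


A picture frame. The border width is 63 mm.

Four thin pieces enclosing a rectangular opening — a picture frame. The two full-height stiles are 894 mm tall; the top rail sits at z = 831 and is 63 mm tall, so the border above the opening is 894 − 831 = 63 mm, matching the stile x-width.


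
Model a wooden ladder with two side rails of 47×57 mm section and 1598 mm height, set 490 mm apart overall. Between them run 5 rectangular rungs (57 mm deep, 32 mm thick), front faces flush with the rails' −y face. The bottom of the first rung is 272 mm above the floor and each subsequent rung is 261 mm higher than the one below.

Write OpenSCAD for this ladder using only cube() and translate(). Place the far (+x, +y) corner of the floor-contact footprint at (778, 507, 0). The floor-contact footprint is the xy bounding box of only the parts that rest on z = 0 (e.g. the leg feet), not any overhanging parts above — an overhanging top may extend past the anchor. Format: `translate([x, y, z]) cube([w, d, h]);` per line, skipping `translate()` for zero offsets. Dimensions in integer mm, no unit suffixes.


translate([288, 450, 0]) cube([47, 57, 1598]);
translate([731, 450, 0]) cube([47, 57, 1598]);
translate([335, 450, 272]) cube([396, 57, 32]);
translate([335, 450, 533]) cube([396, 57, 32]);
translate([335, 450, 794]) cube([396, 57, 32]);
translate([335, 450, 1055]) cube([396, 57, 32]);
translate([335, 450, 1316]) cube([396, 57, 32]);


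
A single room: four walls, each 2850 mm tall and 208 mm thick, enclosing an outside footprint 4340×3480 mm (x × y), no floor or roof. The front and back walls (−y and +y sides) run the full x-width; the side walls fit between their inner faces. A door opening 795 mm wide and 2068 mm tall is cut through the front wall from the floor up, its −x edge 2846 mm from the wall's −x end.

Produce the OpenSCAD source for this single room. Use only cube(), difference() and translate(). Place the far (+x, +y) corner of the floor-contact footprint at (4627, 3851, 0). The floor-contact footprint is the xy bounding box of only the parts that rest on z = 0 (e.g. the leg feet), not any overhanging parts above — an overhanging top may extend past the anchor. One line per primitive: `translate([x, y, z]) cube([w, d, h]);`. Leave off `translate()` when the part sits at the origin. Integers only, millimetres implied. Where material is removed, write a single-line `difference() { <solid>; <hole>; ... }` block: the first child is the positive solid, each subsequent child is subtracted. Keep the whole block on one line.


difference() { translate([287, 371, 0]) cube([4340, 208, 2850]); translate([3133, 371, 0]) cube([795, 208, 2068]); }
translate([287, 3643, 0]) cube([4340, 208, 2850]);
translate([287, 579, 0]) cube([208, 3064, 2850]);
translate([4419, 579, 0]) cube([208, 3064, 2850]);


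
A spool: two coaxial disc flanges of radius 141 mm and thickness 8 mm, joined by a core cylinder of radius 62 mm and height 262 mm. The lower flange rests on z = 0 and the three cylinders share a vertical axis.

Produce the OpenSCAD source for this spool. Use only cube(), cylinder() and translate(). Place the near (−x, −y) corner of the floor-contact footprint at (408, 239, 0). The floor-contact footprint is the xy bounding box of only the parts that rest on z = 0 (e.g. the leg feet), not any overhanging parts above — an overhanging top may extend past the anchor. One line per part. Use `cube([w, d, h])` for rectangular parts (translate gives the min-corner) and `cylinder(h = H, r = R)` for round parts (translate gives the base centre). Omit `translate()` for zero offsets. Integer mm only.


translate([549, 380, 0]) cylinder(h = 8, r = 141);
translate([549, 380, 8]) cylinder(h = 262, r = 62);
translate([549, 380, 270]) cylinder(h = 8, r = 141);


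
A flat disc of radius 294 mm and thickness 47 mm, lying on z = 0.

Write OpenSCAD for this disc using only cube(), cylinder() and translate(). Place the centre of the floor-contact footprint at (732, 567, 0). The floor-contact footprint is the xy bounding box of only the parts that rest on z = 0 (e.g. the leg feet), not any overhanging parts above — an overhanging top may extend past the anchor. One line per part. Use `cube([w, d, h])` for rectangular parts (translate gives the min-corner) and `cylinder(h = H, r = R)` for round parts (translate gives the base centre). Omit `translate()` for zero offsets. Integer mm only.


translate([732, 567, 0]) cylinder(h = 47, r = 294);


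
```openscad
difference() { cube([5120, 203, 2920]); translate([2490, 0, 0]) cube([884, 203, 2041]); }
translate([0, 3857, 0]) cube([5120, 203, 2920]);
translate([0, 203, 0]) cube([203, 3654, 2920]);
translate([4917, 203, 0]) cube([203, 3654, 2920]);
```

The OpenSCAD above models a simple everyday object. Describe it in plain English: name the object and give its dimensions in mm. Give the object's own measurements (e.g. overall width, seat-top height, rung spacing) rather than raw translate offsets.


A single room: four walls, each 2920 mm tall and 203 mm thick, enclosing an outside footprint 5120×4060 mm (x × y), no floor or roof. The front and back walls (−y and +y sides) run the full x-width; the side walls fit between their inner faces. A door opening 884 mm wide and 2041 mm tall is cut through the front wall from the floor up, its −x edge 2490 mm from the wall's −x end.


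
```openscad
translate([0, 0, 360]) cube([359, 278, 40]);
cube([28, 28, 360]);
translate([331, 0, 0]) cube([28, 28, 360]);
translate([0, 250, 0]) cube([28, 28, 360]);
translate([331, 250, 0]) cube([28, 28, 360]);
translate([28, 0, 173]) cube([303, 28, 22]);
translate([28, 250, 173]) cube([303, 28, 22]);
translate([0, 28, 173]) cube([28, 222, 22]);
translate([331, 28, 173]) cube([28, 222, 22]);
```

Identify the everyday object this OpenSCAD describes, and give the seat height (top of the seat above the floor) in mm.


A stool. The seat height is 400 mm.

A 359×278×40 slab at z = 360 on four corner posts — a stool. The seat top is 360 + 40 = 400 mm.


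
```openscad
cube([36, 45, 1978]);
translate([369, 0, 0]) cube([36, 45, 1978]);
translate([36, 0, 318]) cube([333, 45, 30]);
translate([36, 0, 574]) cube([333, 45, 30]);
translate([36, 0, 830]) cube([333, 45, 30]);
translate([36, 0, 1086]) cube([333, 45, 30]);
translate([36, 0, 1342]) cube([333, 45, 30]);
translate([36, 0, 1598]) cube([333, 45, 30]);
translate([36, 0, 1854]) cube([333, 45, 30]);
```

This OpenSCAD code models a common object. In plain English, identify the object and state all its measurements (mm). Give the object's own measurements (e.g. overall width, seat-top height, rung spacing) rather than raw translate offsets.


A straight ladder. Two 36×45 mm vertical rails, 1978 mm tall, stand 405 mm apart (outside-to-outside) with their front faces coplanar on the −y side. 7 rungs, each 45 mm deep and 30 mm tall, span between the inner faces of the rails, front faces flush with the rails. The lowest rung's underside is at z = 318 mm and rungs are spaced 256 mm apart (underside to underside).


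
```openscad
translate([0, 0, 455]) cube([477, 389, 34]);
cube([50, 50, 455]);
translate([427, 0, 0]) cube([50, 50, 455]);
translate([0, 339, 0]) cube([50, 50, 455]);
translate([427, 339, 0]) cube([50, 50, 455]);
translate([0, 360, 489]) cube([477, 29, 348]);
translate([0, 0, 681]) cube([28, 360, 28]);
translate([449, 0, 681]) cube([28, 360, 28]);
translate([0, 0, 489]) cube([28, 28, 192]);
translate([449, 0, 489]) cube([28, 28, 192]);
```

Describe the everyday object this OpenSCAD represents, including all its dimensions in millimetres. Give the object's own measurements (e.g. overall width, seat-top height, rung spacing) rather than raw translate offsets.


A chair. The seat is a 477×389×34 mm slab with its top at z = 489 mm, on four 50×50 mm corner legs (flush with the seat edges, standing on z = 0). A flat backrest 29 mm thick, 348 mm tall, spans the full seat width and rises from the seat top along its +y edge, rear face flush with the rear of the seat. Two armrests of 28×28 mm section run along each side from the seat's front edge to the front of the backrest, top faces 220 mm above the seat top and outer faces flush with the seat's x-edges; a 28×28 mm post under the front of each armrest stands on the seat at the front corner.


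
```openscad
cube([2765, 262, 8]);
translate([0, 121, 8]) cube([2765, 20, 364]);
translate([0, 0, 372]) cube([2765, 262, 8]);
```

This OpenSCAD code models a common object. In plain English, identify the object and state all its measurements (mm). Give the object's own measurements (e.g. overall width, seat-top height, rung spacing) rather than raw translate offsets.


An I-beam lying along x, 2765 mm long. Overall section height 380 mm. Two flanges 262 mm wide (y) and 8 mm thick, one on the floor and one at the top; a web 20 mm thick runs between them, centred on the flange width.


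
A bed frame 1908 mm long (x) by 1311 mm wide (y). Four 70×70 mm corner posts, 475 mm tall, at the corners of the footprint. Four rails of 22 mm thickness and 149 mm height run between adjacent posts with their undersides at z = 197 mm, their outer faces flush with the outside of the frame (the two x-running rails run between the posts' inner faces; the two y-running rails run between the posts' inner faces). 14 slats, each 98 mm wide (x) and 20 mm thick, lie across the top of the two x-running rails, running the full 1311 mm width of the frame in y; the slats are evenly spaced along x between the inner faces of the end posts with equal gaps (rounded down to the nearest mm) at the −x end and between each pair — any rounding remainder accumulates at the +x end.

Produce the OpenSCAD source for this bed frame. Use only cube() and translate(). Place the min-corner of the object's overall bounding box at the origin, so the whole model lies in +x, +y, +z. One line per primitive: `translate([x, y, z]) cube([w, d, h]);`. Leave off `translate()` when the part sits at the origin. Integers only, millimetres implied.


cube([70, 70, 475]);
translate([0, 1241, 0]) cube([70, 70, 475]);
translate([1838, 0, 0]) cube([70, 70, 475]);
translate([1838, 1241, 0]) cube([70, 70, 475]);
translate([70, 0, 197]) cube([1768, 22, 149]);
translate([70, 1289, 197]) cube([1768, 22, 149]);
translate([0, 70, 197]) cube([22, 1171, 149]);
translate([1886, 70, 197]) cube([22, 1171, 149]);
translate([96, 0, 346]) cube([98, 1311, 20]);
translate([220, 0, 346]) cube([98, 1311, 20]);
translate([344, 0, 346]) cube([98, 1311, 20]);
translate([468, 0, 346]) cube([98, 1311, 20]);
translate([592, 0, 346]) cube([98, 1311, 20]);
translate([716, 0, 346]) cube([98, 1311, 20]);
translate([840, 0, 346]) cube([98, 1311, 20]);
translate([964, 0, 346]) cube([98, 1311, 20]);
translate([1088, 0, 346]) cube([98, 1311, 20]);
translate([1212, 0, 346]) cube([98, 1311, 20]);
translate([1336, 0, 346]) cube([98, 1311, 20]);
translate([1460, 0, 346]) cube([98, 1311, 20]);
translate([1584, 0, 346]) cube([98, 1311, 20]);
translate([1708, 0, 346]) cube([98, 1311, 20]);


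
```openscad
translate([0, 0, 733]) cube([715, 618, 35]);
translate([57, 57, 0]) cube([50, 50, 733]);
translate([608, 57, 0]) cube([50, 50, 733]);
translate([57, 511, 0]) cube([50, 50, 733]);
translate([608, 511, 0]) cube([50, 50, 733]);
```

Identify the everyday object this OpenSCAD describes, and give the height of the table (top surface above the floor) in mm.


A table. The table height is 768 mm.

A 715×618×35 slab sits at z = 733 on four 50 mm square posts — a table. The top surface is at 733 + 35 = 768 mm.


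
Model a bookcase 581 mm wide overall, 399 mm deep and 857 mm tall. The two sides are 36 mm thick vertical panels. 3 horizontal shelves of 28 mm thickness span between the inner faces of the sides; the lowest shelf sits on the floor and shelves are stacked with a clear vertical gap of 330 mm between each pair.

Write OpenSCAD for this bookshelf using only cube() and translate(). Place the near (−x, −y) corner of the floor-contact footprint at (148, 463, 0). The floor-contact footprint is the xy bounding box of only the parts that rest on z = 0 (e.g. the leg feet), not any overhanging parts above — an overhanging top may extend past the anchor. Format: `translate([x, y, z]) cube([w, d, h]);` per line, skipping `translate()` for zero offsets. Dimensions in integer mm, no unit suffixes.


translate([148, 463, 0]) cube([36, 399, 857]);
translate([693, 463, 0]) cube([36, 399, 857]);
translate([184, 463, 0]) cube([509, 399, 28]);
translate([184, 463, 358]) cube([509, 399, 28]);
translate([184, 463, 716]) cube([509, 399, 28]);


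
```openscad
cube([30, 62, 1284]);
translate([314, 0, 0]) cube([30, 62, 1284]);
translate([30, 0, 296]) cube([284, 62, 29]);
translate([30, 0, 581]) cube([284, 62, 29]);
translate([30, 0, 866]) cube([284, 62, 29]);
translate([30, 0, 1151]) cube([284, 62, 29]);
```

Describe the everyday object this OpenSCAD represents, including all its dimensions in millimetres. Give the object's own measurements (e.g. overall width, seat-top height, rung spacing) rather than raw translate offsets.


A straight ladder. Two 30×62 mm vertical rails, 1284 mm tall, stand 344 mm apart (outside-to-outside) with their front faces coplanar on the −y side. 4 rungs, each 62 mm deep and 29 mm tall, span between the inner faces of the rails, front faces flush with the rails. The lowest rung's underside is at z = 296 mm and rungs are spaced 285 mm apart (underside to underside).


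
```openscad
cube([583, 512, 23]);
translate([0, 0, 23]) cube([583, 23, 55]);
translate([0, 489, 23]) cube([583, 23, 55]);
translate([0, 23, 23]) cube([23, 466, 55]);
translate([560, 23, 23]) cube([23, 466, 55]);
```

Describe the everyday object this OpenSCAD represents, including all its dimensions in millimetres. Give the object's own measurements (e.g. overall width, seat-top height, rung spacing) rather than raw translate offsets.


An open-topped rectangular box: outside dimensions 583×512×78 mm, with a uniform wall and base thickness of 23 mm. The base is a full 583×512 slab on the floor; four walls sit on top of the base. The front and back walls (the −y and +y sides) span the full width; the two side walls fit between them.


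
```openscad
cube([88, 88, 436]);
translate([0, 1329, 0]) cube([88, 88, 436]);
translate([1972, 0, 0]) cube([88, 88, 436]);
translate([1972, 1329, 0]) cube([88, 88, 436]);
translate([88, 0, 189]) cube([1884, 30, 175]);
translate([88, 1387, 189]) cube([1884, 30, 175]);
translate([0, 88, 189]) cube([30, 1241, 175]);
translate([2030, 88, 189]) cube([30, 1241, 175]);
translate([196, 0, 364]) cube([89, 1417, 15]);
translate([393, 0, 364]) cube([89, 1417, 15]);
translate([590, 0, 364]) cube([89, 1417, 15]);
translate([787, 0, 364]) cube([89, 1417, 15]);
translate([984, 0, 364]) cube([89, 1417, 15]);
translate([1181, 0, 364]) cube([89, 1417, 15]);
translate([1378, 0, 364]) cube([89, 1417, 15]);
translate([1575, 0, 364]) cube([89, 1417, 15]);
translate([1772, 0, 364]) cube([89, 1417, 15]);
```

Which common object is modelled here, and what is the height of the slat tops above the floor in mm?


A bed frame. The slat-top height is 379 mm.

Four posts, four rails, and a row of slats — a bed frame. Slats sit on the rails at z = 189 + 175 = 364; with slat thickness 15, the top is 379 mm.


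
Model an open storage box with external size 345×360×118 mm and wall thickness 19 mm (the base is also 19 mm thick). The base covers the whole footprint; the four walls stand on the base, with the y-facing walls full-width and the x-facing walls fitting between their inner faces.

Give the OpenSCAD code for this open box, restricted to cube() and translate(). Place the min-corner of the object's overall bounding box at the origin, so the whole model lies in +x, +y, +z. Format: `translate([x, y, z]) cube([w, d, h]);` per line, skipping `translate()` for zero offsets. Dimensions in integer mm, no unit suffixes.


cube([345, 360, 19]);
translate([0, 0, 19]) cube([345, 19, 99]);
translate([0, 341, 19]) cube([345, 19, 99]);
translate([0, 19, 19]) cube([19, 322, 99]);
translate([326, 19, 19]) cube([19, 322, 99]);


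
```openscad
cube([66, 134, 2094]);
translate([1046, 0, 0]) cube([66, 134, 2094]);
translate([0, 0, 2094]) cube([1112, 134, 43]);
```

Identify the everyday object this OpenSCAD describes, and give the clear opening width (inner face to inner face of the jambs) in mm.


A door frame. The clear opening width is 980 mm.

Two 2094 mm tall posts with a header on top — a door frame. The left jamb is 66 mm wide at x = 0; the right jamb starts at x = 1046. The clear opening is 1046 − 66 = 980 mm.


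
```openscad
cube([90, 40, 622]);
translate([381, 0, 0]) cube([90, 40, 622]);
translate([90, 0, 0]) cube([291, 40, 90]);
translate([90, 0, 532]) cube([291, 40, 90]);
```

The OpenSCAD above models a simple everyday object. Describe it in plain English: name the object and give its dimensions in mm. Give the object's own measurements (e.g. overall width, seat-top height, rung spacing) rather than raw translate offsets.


A rectangular picture frame lying in the x–z plane (depth along y). The opening is 291 mm wide (x) by 442 mm tall (z), surrounded by a border 90 mm wide on all four sides. The frame is 40 mm deep and is made of two full-height vertical stiles with two horizontal rails fitted between them.


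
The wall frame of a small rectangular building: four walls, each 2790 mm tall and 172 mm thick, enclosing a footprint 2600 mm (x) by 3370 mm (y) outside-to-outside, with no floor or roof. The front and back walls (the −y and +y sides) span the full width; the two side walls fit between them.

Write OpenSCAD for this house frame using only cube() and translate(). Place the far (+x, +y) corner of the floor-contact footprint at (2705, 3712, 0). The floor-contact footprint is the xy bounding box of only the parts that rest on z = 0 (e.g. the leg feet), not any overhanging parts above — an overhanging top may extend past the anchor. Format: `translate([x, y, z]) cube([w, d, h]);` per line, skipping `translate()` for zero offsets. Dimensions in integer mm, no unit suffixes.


translate([105, 342, 0]) cube([2600, 172, 2790]);
translate([105, 3540, 0]) cube([2600, 172, 2790]);
translate([105, 514, 0]) cube([172, 3026, 2790]);
translate([2533, 514, 0]) cube([172, 3026, 2790]);


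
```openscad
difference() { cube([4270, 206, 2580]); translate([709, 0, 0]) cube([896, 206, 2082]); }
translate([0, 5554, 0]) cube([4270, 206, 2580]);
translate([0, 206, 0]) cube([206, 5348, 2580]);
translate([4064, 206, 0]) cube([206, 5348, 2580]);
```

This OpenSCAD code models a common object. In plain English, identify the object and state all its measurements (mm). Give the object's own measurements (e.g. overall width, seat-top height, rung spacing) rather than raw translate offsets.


A single room: four walls, each 2580 mm tall and 206 mm thick, enclosing an outside footprint 4270×5760 mm (x × y), no floor or roof. The front and back walls (−y and +y sides) run the full x-width; the side walls fit between their inner faces. A door opening 896 mm wide and 2082 mm tall is cut through the front wall from the floor up, its −x edge 709 mm from the wall's −x end.


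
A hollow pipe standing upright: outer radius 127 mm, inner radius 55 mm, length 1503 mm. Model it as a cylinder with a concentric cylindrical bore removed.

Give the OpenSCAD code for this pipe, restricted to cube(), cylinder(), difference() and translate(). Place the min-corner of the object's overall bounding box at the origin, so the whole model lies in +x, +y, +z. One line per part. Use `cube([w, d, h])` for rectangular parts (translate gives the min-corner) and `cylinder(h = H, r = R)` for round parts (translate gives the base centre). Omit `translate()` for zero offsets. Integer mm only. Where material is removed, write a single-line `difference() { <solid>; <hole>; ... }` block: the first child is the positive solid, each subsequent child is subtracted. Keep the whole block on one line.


difference() { translate([127, 127, 0]) cylinder(h = 1503, r = 127); translate([127, 127, 0]) cylinder(h = 1503, r = 55); }


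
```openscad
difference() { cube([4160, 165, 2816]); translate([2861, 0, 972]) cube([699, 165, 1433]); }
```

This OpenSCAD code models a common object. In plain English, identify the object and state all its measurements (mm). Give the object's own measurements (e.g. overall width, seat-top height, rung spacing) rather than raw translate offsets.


A wall 4160 mm long (x), 165 mm thick (y), 2816 mm tall, with a rectangular window opening cut through it. The opening is 699 mm wide and 1433 mm tall; its sill is at z = 972 mm and its near (−x) edge is 2861 mm from the wall's −x end. The opening passes through the full wall thickness.


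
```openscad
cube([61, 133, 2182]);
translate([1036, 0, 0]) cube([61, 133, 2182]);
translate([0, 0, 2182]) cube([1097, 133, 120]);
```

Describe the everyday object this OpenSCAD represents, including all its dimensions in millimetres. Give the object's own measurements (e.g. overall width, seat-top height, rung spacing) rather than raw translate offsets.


A door frame. The clear opening is 975 mm wide and 2182 mm high. Two 61 mm wide jambs, 133 mm deep, stand either side of the opening from the floor to the top of the opening. A 120 mm thick head sits across the top of both jambs, spanning the full outside width of the frame.


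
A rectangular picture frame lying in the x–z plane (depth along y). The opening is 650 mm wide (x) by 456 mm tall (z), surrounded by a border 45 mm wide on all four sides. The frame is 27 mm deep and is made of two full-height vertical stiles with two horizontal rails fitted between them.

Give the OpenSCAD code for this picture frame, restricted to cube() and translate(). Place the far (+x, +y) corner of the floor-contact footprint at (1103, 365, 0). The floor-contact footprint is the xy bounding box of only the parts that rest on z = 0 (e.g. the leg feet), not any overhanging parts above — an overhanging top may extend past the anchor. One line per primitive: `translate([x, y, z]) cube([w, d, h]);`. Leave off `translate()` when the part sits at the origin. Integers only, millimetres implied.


translate([363, 338, 0]) cube([45, 27, 546]);
translate([1058, 338, 0]) cube([45, 27, 546]);
translate([408, 338, 0]) cube([650, 27, 45]);
translate([408, 338, 501]) cube([650, 27, 45]);


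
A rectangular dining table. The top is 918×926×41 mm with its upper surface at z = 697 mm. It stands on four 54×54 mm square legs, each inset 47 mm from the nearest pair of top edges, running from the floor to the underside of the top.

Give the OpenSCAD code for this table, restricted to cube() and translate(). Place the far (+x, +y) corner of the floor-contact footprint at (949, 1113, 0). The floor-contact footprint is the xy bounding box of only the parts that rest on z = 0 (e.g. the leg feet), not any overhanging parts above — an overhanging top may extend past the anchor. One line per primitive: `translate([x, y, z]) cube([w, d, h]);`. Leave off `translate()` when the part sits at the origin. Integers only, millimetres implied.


translate([78, 234, 656]) cube([918, 926, 41]);
translate([125, 281, 0]) cube([54, 54, 656]);
translate([895, 281, 0]) cube([54, 54, 656]);
translate([125, 1059, 0]) cube([54, 54, 656]);
translate([895, 1059, 0]) cube([54, 54, 656]);


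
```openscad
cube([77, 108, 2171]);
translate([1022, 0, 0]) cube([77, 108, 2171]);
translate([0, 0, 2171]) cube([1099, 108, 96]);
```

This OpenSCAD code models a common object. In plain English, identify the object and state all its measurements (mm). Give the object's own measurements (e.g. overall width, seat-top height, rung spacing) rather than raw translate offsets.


A door frame. The clear opening is 945 mm wide and 2171 mm high. Two 77 mm wide jambs, 108 mm deep, stand either side of the opening from the floor to the top of the opening. A 96 mm thick head sits across the top of both jambs, spanning the full outside width of the frame.


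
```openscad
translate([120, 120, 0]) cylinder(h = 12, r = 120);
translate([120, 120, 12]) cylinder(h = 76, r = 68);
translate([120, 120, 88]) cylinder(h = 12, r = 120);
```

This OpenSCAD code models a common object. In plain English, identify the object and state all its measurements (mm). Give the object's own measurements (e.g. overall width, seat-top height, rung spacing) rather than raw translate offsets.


A spool: two coaxial disc flanges of radius 120 mm and thickness 12 mm, joined by a core cylinder of radius 68 mm and height 76 mm. The lower flange rests on z = 0 and the three cylinders share a vertical axis.


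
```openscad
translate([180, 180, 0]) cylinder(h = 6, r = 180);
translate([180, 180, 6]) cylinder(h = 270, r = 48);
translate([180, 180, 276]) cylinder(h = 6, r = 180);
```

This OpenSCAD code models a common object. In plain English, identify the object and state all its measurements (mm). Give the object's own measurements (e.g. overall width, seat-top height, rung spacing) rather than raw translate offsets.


A spool: two coaxial disc flanges of radius 180 mm and thickness 6 mm, joined by a core cylinder of radius 48 mm and height 270 mm. The lower flange rests on z = 0 and the three cylinders share a vertical axis.


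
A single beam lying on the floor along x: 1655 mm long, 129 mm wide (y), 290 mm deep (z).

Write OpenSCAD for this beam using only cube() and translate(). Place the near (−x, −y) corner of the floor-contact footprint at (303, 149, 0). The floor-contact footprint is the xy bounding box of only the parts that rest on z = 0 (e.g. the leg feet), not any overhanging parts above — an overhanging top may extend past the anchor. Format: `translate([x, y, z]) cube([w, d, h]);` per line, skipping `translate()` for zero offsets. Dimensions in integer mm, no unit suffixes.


translate([303, 149, 0]) cube([1655, 129, 290]);


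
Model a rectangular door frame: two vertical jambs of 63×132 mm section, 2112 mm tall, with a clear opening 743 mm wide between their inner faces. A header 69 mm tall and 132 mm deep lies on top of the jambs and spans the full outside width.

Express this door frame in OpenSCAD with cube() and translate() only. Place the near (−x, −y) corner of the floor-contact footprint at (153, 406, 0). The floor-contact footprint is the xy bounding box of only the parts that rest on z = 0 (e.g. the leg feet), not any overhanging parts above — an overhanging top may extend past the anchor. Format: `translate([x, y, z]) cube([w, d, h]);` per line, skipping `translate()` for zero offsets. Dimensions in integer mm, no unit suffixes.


translate([153, 406, 0]) cube([63, 132, 2112]);
translate([959, 406, 0]) cube([63, 132, 2112]);
translate([153, 406, 2112]) cube([869, 132, 69]);


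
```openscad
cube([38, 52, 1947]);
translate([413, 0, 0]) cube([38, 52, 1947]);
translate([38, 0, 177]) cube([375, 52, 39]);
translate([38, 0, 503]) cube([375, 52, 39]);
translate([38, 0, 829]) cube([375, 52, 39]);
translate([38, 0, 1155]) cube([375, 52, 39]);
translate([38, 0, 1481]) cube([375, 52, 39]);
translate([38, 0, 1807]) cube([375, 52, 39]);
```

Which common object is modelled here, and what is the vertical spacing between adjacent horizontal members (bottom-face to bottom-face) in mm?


A ladder. The rung spacing is 326 mm.

Two tall 38×52 posts with 6 short bars between them — a ladder. Adjacent rungs sit at z = 177 and z = 503, so the spacing is 503 − 177 = 326 mm.


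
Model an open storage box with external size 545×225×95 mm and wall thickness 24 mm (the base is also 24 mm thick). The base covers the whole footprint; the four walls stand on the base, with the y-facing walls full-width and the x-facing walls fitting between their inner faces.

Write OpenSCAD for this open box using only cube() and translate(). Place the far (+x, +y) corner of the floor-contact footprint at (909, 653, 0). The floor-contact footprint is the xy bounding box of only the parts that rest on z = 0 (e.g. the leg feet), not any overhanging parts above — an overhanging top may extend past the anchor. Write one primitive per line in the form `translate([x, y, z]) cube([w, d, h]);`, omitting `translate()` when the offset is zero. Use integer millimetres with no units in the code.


translate([364, 428, 0]) cube([545, 225, 24]);
translate([364, 428, 24]) cube([545, 24, 71]);
translate([364, 629, 24]) cube([545, 24, 71]);
translate([364, 452, 24]) cube([24, 177, 71]);
translate([885, 452, 24]) cube([24, 177, 71]);
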